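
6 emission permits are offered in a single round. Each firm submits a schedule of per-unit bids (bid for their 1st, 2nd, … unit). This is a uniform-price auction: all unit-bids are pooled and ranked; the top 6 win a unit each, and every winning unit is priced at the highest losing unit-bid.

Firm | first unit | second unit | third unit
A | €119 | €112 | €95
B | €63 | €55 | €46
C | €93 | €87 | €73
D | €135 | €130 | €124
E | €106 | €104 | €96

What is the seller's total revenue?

Merging the schedules and taking the best 6: 135 (D-1), 130 (D-2), 124 (D-3), 119 (A-1), 112 (A-2), 106 (E-1)
The (k+1)-th unit-bid is €104.
Allocation: A 2, D 3, E 1. Every unit priced at €104.
Revenue = 6 × 104 = €624.

Total revenue: €624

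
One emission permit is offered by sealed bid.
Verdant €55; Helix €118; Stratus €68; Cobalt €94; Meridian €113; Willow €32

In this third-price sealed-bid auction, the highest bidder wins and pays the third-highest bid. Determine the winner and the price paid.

Helix pays €94

Sorting bids: 118 (Helix) > 113 (Meridian) > 94 (Cobalt) > 68 (Stratus) > 55 (Verdant) > 32 (Willow)
Helix wins; payment is bid #3 in the ranking = €94.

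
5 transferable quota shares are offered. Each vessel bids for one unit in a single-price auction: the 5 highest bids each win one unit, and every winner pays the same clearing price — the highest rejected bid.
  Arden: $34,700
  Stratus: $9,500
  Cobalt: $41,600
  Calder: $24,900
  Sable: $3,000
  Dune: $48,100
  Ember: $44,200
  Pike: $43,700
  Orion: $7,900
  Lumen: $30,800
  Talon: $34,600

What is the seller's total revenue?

Total revenue: $173,000

Ordering the bids: 48,100 (Dune), 44,200 (Ember), 43,700 (Pike), 41,600 (Cobalt), 34,700 (Arden), 34,600 (Talon), 30,800 (Lumen), …
The 5 highest are Dune, Ember, Pike, Cobalt, Arden.
Clearing price = highest rejected bid = $34,600.
Total revenue = 5 × $34,600 = $173,000.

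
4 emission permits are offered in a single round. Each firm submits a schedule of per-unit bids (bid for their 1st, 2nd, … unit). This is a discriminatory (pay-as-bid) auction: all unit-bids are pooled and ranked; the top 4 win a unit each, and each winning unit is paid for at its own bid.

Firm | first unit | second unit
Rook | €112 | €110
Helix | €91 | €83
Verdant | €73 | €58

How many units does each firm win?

Helix 2, Rook 2

All unit-bids, highest first — top 4: 112 (Rook-1), 110 (Rook-2), 91 (Helix-1), 83 (Helix-2)
Next rejected bid: €73 (not a price — pay-as-bid).
Allocation: Helix 2, Rook 2.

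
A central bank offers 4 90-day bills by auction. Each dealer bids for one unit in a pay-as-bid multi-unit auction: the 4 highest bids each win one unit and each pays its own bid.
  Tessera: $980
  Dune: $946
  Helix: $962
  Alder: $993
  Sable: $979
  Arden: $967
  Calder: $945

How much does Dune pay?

Dune pays $0

Bids ranked high→low: 993 (Alder), 980 (Tessera), 979 (Sable), 967 (Arden), 962 (Helix), 946 (Dune), …
Winners (4 units): Alder, Tessera, Sable, Arden.
Dune does not win → $0.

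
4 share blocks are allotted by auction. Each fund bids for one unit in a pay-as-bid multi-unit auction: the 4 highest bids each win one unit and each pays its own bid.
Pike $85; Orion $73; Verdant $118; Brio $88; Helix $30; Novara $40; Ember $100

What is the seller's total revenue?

Total revenue: $391

Ordering the bids: 118 (Verdant), 100 (Ember), 88 (Brio), 85 (Pike), 73 (Orion), 40 (Novara), …
Winners (4 units): Verdant, Ember, Brio, Pike.
Total revenue = 118 + 100 + 88 + 85 = $391.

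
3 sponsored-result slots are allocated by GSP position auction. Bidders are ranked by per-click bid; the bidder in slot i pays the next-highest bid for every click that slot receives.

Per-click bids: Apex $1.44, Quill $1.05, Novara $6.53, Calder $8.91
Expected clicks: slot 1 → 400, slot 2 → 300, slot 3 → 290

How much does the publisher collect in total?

Ranked by bid: $8.91 (Calder) > $6.53 (Novara) > $1.44 (Apex) > $1.05 (Quill)
Slot 1: Calder pays $6.53 × 400 = $2612.00
Slot 2: Novara pays $1.44 × 300 = $432.00
Slot 3: Apex pays $1.05 × 290 = $304.50
Total = $3348.50

Total revenue: $3348.50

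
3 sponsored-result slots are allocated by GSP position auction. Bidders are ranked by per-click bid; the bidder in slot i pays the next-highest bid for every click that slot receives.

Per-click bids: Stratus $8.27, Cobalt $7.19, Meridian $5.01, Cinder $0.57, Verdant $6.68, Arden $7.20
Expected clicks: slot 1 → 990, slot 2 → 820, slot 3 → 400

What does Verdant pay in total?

Verdant pays $0.00

Sorting advertisers: $8.27 (Stratus) > $7.20 (Arden) > $7.19 (Cobalt) > $6.68 (Verdant) > …
Verdant ranks below slot 3 → no slot, pays nothing.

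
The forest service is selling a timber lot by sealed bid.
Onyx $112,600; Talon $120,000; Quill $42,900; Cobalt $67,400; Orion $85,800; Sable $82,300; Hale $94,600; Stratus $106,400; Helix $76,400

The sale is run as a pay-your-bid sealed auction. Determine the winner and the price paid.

Bids in order: 120,000 (Talon) > 112,600 (Onyx) > 106,400 (Stratus) > 94,600 (Hale) > 85,800 (Orion) > 82,300 (Sable) > …
First-price: Talon pays what they bid, $120,000.

Talon pays $120,000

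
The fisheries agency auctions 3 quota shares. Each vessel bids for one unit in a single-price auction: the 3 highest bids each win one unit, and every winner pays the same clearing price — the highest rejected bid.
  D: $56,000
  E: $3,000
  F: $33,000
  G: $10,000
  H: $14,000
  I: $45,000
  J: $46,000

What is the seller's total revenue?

Total revenue: $99,000

Bids ranked high→low: 56,000 (D), 46,000 (J), 45,000 (I), 33,000 (F), 14,000 (H), …
Winners (3 units): D, J, I.
Clearing price = highest rejected bid = $33,000.
Total revenue = 3 × $33,000 = $99,000.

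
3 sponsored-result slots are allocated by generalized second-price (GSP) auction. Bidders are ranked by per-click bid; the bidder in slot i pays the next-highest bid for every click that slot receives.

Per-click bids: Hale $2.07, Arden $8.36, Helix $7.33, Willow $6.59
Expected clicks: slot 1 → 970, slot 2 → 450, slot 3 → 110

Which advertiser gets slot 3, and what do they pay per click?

Per-click bids in order: $8.36 (Arden) > $7.33 (Helix) > $6.59 (Willow) > $2.07 (Hale)
Slot 3 goes to the third-ranked bidder, Willow, who pays the next bid down: $2.07/click.

Willow; $2.07 per click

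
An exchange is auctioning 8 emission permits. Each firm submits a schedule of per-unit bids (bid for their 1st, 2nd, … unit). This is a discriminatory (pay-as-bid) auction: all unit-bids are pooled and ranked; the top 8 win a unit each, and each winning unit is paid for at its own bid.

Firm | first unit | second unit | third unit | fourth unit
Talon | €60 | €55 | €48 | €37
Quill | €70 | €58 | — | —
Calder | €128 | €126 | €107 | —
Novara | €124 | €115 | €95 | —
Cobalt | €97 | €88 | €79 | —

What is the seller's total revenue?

Total revenue: €880

Pooled unit-bids ranked (top 8): 128 (Calder-1), 126 (Calder-2), 124 (Novara-1), 115 (Novara-2), 107 (Calder-3), 97 (Cobalt-1), 95 (Novara-3), 88 (Cobalt-2)
Next rejected bid: €79 (not a price — pay-as-bid).
Each winning unit pays its own bid.
Revenue = 128 + 126 + 124 + 115 + 107 + 97 + 95 + 88 = €880.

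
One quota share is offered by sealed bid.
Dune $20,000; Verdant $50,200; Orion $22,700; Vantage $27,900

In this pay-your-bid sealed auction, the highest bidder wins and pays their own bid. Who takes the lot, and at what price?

Verdant pays $50,200

Bids ranked: 50,200 (Verdant) > 27,900 (Vantage) > 22,700 (Orion) > 20,000 (Dune)
Verdant is highest → pays own bid, $50,200.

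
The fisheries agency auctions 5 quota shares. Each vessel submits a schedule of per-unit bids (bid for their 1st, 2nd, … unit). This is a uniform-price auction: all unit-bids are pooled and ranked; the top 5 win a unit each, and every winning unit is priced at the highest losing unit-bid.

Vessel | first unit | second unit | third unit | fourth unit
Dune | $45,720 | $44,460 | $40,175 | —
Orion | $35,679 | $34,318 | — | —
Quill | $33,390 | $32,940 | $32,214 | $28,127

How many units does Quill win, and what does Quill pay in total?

All unit-bids, highest first — top 5: 45,720 (Dune-1), 44,460 (Dune-2), 40,175 (Dune-3), 35,679 (Orion-1), 34,318 (Orion-2)
Highest rejected unit-bid = $33,390.
Quill wins 0 unit(s) at $33,390 each.

Quill: 0 units, pays $0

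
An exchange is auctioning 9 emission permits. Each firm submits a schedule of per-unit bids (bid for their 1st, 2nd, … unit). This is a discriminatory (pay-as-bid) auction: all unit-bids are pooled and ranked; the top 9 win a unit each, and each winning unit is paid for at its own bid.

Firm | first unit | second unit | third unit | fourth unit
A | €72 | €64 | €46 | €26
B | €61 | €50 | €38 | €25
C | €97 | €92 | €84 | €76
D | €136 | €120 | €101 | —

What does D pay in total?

All unit-bids, highest first — top 9: 136 (D-1), 120 (D-2), 101 (D-3), 97 (C-1), 92 (C-2), 84 (C-3), 76 (C-4), 72 (A-1), 64 (A-2)
Next rejected bid: €61 (not a price — pay-as-bid).
D's winning unit-bids: 136 + 120 + 101 = €357.

D pays €357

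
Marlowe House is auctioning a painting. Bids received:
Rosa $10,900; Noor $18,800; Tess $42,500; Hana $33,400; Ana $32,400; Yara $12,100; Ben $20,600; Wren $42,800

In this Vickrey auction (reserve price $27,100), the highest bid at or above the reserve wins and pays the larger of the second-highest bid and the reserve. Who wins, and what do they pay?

Bids ranked: 42,800 (Wren) > 42,500 (Tess) > 33,400 (Hana) > 32,400 (Ana) > 20,600 (Ben) > 18,800 (Noor) > …
Highest eligible bid: Wren at $42,800.
Second-highest bid $42,500 exceeds the reserve $27,100 → payment $42,500.

Wren pays $42,500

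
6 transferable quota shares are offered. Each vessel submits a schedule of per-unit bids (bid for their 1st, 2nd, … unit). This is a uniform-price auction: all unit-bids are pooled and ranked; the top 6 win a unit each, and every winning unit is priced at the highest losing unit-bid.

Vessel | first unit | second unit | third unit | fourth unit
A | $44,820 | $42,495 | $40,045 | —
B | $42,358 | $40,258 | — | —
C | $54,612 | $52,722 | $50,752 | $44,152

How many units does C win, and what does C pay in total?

C: 4 units, pays $169,432

Merging the schedules and taking the best 6: 54,612 (C-1), 52,722 (C-2), 50,752 (C-3), 44,820 (A-1), 44,152 (C-4), 42,495 (A-2)
First bid not allocated: $42,358.
C wins 4 unit(s) at $42,358 each.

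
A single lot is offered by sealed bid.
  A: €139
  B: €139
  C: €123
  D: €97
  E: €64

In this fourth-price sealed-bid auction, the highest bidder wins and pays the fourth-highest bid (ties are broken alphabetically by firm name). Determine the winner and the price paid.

A pays €97

Fourth-price sealed-bid auction: the highest bidder wins and pays the fourth-highest bid.
Bids ranked: 139 (A) > 139 (B) > 123 (C) > 97 (D) > 64 (E)
A and B tie at €139; tie-break gives it to A.
A is highest; pays the fourth-highest bid, €97.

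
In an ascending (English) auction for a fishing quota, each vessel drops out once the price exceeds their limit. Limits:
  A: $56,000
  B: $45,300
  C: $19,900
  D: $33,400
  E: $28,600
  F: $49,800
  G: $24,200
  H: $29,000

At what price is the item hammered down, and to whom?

Limits in order: 56,000 (A) > 49,800 (F) > 45,300 (B) > 33,400 (D) > 29,000 (H) > 28,600 (E) > …
Once the price passes $49,800, only A is left; the hammer falls at F's limit of $49,800.

A wins at $49,800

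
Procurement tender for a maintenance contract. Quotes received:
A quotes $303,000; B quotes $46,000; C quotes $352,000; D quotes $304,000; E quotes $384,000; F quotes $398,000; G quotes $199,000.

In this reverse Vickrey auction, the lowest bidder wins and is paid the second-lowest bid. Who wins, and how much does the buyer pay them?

B is paid $199,000

Rule: the lowest bidder wins and is paid the second-lowest bid.
Sorting bids: 46,000 (B) < 199,000 (G) < 303,000 (A) < 304,000 (D) < 352,000 (C) < 384,000 (E) < …
B is lowest; is paid the second-lowest bid, $199,000.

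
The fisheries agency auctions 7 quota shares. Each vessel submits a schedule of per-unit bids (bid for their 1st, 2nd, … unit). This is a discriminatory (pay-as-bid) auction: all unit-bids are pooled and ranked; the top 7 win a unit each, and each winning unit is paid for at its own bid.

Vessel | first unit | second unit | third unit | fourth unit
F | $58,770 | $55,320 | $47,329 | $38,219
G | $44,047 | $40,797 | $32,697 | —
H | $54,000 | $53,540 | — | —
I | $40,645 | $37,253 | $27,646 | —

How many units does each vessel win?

Merging the schedules and taking the best 7: 58,770 (F-1), 55,320 (F-2), 54,000 (H-1), 53,540 (H-2), 47,329 (F-3), 44,047 (G-1), 40,797 (G-2)
Next rejected bid: $40,645 (not a price — pay-as-bid).
Allocation: F 3, G 2, H 2.

F 3, G 2, H 2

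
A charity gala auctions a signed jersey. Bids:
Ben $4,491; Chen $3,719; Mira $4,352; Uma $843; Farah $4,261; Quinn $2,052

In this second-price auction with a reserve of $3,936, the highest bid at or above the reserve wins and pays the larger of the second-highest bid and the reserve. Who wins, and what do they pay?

Bids ranked: 4,491 (Ben) > 4,352 (Mira) > 4,261 (Farah) > 3,719 (Chen) > 2,052 (Quinn) > 843 (Uma)
Highest eligible bid: Ben at $4,491.
max(second-highest $4,352, reserve $3,936) = $4,352; the reserve does not bind.

Ben pays $4,352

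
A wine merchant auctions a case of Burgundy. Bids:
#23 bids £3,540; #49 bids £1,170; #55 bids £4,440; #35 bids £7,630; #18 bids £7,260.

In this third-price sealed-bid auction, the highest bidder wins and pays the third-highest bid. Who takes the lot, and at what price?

Sorting bids: 7,630 (#35) > 7,260 (#18) > 4,440 (#55) > 3,540 (#23) > 1,170 (#49)
#35 wins; payment is bid #3 in the ranking = £4,440.

#35 pays £4,440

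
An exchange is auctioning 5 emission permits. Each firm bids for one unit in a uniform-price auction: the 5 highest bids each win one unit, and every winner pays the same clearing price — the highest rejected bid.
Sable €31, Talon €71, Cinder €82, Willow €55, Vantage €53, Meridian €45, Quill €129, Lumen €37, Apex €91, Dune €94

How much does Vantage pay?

Vantage pays €0

Sorting: 129 (Quill), 94 (Dune), 91 (Apex), 82 (Cinder), 71 (Talon), 55 (Willow), 53 (Vantage), …
The 5 highest are Quill, Dune, Apex, Cinder, Talon.
First losing bid is Willow's €55, which sets the uniform price.
Vantage does not win → pays €0.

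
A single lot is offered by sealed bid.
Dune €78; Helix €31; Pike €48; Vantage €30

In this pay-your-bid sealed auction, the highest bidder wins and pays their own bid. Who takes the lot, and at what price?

Rule: the highest bidder wins and pays their own bid.
Bids ranked: 78 (Dune) > 48 (Pike) > 31 (Helix) > 30 (Vantage)
Dune has the highest bid and pays exactly that: €78.

Dune pays €78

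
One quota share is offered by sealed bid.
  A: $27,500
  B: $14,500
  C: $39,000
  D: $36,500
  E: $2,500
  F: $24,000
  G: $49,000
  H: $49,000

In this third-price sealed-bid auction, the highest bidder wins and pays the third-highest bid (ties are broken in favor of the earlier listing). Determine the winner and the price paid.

G pays $39,000

Bids ranked: 49,000 (G) > 49,000 (H) > 39,000 (C) > 36,500 (D) > 27,500 (A) > 24,000 (F) > …
Tie at $49,000 → G wins by tie-break.
G wins; payment is bid #3 in the ranking = $39,000.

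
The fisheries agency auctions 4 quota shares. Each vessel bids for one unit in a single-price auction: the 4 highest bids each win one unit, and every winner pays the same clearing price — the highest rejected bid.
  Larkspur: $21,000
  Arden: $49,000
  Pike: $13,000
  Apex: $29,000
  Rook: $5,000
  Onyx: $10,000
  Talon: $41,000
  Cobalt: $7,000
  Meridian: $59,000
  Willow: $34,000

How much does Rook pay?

Sorting: 59,000 (Meridian), 49,000 (Arden), 41,000 (Talon), 34,000 (Willow), 29,000 (Apex), 21,000 (Larkspur), …
The 4 highest are Meridian, Arden, Talon, Willow.
Highest unsuccessful bid: $29,000 → clearing price.
Rook does not win → pays $0.

Rook pays $0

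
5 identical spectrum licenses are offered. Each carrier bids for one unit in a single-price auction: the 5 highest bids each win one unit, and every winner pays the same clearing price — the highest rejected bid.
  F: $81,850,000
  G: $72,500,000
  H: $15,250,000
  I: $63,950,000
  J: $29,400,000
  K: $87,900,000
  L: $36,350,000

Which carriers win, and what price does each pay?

Sorting: 87,900,000 (K), 81,850,000 (F), 72,500,000 (G), 63,950,000 (I), 36,350,000 (L), 29,400,000 (J), 15,250,000 (H)
Top 5: K, F, G, I, L.
Clearing price = highest rejected bid = $29,400,000.

K, F, G, I, L; each pays $29,400,000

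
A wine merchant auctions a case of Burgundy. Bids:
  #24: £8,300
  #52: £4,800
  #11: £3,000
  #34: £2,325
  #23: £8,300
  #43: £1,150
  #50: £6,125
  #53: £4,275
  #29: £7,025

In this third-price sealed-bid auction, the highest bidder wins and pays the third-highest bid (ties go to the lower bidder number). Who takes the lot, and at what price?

Sorting bids: 8,300 (#23) > 8,300 (#24) > 7,025 (#29) > 6,125 (#50) > 4,800 (#52) > 4,275 (#53) > …
Tie at £8,300 → #23 wins by tie-break.
#23 wins; payment is bid #3 in the ranking = £7,025.

#23 pays £7,025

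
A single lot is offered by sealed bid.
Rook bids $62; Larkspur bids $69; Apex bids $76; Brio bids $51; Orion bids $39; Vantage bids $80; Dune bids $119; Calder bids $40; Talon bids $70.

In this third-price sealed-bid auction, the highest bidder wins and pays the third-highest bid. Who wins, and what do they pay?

Rule: the highest bidder wins and pays the third-highest bid.
Bids ranked: 119 (Dune) > 80 (Vantage) > 76 (Apex) > 70 (Talon) > 69 (Larkspur) > 62 (Rook) > …
Dune wins; payment is bid #3 in the ranking = $76.

Dune pays $76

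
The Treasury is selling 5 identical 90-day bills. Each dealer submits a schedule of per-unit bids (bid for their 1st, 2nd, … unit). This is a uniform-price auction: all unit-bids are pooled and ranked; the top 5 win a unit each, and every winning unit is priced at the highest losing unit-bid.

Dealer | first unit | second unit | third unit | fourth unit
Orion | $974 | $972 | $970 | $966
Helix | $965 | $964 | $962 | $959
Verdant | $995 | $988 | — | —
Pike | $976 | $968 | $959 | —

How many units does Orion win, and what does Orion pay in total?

Orion: 2 units, pays $1,940

Pooled unit-bids ranked (top 5): 995 (Verdant-1), 988 (Verdant-2), 976 (Pike-1), 974 (Orion-1), 972 (Orion-2)
Highest rejected unit-bid = $970.
Orion wins 2 unit(s) at $970 each.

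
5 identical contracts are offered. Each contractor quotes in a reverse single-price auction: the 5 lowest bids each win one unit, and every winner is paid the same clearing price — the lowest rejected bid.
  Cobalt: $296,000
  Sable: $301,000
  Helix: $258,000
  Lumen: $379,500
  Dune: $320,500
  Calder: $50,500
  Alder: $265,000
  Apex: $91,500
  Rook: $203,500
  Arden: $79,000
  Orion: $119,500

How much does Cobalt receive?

Ordering the bids: 50,500 (Calder), 79,000 (Arden), 91,500 (Apex), 119,500 (Orion), 203,500 (Rook), 258,000 (Helix), 265,000 (Alder), …
Winners (5 units): Calder, Arden, Apex, Orion, Rook.
Clearing price = lowest rejected bid = $258,000.
Cobalt does not win → is paid $0.

Cobalt is paid $0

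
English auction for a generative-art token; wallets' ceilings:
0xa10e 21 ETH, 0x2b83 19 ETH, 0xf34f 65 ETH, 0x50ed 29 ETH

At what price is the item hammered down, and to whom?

0xf34f wins at 29 ETH

Ascending (English) auction: the price rises until one bidder remains; the winner pays the price at which the last rival dropped out.
Limits in order: 65 (0xf34f) > 29 (0x50ed) > 21 (0xa10e) > 19 (0x2b83)
0x50ed is the last rival to drop out, at 29 ETH; 0xf34f remains and wins at that price.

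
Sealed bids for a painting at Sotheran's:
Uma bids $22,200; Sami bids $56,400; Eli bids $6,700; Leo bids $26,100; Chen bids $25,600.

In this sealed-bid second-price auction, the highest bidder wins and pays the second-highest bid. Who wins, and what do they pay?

Sami pays $26,100

Sorting bids: 56,400 (Sami) > 26,100 (Leo) > 25,600 (Chen) > 22,200 (Uma) > 6,700 (Eli)
Sami is highest; pays the second-highest bid, $26,100.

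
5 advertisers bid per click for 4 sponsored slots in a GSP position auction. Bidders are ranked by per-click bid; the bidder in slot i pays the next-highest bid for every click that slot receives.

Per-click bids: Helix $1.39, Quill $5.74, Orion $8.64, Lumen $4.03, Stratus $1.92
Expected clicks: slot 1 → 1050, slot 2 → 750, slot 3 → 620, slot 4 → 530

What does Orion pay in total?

Orion pays $6027.00

Sorting advertisers: $8.64 (Orion) > $5.74 (Quill) > $4.03 (Lumen) > $1.92 (Stratus) > $1.39 (Helix)
Orion holds slot 1 → pays next bid $5.74 × 1050 clicks = $6027.00.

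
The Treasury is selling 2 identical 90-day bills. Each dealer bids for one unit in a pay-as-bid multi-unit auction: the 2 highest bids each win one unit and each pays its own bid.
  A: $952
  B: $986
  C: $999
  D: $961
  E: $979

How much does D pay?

D pays $0

Ordering the bids: 999 (C), 986 (B), 979 (E), 961 (D), …
Top 2: C, B.
D does not win → $0.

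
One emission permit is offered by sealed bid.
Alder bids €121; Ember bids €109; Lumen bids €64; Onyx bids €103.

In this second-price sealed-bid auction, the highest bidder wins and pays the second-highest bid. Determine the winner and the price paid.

Alder pays €109

Sorting bids: 121 (Alder) > 109 (Ember) > 103 (Onyx) > 64 (Lumen)
Second-price: Alder pays Ember's bid of €109.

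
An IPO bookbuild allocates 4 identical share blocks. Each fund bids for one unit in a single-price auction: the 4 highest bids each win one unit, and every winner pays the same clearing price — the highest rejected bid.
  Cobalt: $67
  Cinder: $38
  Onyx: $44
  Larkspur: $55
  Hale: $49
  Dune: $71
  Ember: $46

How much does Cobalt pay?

Cobalt pays $46

Sorting: 71 (Dune), 67 (Cobalt), 55 (Larkspur), 49 (Hale), 46 (Ember), 44 (Onyx), …
The 4 highest are Dune, Cobalt, Larkspur, Hale.
Highest unsuccessful bid: $46 → clearing price.
Cobalt wins → pays $46.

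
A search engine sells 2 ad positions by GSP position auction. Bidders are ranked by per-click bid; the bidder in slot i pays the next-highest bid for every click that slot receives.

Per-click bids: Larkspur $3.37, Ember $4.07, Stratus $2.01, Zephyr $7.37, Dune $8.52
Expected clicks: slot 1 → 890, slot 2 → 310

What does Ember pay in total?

Sorting advertisers: $8.52 (Dune) > $7.37 (Zephyr) > $4.07 (Ember) > …
Ember ranks below slot 2 → no slot, pays nothing.

Ember pays $0.00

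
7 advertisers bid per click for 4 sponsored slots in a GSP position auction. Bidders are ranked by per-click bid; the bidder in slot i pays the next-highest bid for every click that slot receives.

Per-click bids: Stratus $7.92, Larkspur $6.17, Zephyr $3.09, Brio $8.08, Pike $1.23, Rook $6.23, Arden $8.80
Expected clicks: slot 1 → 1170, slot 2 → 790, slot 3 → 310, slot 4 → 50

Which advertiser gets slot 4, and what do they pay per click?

Sorting advertisers: $8.80 (Arden) > $8.08 (Brio) > $7.92 (Stratus) > $6.23 (Rook) > $6.17 (Larkspur) > …
Slot 4 goes to the fourth-ranked bidder, Rook, who pays the next bid down: $6.17/click.

Rook; $6.17 per click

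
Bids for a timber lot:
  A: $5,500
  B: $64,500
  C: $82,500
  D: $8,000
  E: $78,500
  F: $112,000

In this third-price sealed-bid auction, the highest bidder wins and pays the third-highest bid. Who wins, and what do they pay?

Sorting bids: 112,000 (F) > 82,500 (C) > 78,500 (E) > 64,500 (B) > 8,000 (D) > 5,500 (A)
F wins; payment is bid #3 in the ranking = $78,500.

F pays $78,500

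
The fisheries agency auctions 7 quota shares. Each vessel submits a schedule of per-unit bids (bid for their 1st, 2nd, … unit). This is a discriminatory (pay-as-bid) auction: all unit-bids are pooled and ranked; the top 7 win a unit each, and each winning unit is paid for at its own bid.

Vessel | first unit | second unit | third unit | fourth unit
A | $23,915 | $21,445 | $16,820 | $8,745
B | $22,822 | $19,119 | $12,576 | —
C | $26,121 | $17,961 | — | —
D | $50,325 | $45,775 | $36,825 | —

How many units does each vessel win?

A 2, B 1, C 1, D 3

All unit-bids, highest first — top 7: 50,325 (D-1), 45,775 (D-2), 36,825 (D-3), 26,121 (C-1), 23,915 (A-1), 22,822 (B-1), 21,445 (A-2)
Next rejected bid: $19,119 (not a price — pay-as-bid).
Allocation: A 2, B 1, C 1, D 3.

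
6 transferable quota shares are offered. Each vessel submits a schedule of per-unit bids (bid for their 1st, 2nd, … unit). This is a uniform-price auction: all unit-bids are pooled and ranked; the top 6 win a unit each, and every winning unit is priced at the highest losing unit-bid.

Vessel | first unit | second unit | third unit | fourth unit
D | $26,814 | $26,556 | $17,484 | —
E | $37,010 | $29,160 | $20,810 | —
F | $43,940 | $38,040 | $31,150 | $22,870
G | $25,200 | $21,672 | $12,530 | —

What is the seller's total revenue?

All unit-bids, highest first — top 6: 43,940 (F-1), 38,040 (F-2), 37,010 (E-1), 31,150 (F-3), 29,160 (E-2), 26,814 (D-1)
First bid not allocated: $26,556.
Allocation: D 1, E 2, F 3. Every unit priced at $26,556.
Revenue = 6 × 26,556 = $159,336.

Total revenue: $159,336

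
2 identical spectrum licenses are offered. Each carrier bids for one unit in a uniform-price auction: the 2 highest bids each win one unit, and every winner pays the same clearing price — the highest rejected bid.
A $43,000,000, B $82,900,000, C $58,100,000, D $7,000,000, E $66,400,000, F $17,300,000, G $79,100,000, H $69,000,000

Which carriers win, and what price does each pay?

Sorting: 82,900,000 (B), 79,100,000 (G), 69,000,000 (H), 66,400,000 (E), …
Top 2: B, G.
Clearing price = highest rejected bid = $69,000,000.

B, G; each pays $69,000,000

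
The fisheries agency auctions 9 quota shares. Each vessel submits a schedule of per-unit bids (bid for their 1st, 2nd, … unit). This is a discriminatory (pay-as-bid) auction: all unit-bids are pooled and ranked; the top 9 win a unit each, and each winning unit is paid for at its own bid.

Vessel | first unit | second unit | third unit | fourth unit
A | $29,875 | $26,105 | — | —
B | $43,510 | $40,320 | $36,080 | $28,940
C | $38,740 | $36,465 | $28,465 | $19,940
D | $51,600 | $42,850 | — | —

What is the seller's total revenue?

Total revenue: $348,380

Merging the schedules and taking the best 9: 51,600 (D-1), 43,510 (B-1), 42,850 (D-2), 40,320 (B-2), 38,740 (C-1), 36,465 (C-2), 36,080 (B-3), 29,875 (A-1), 28,940 (B-4)
Next rejected bid: $28,465 (not a price — pay-as-bid).
Each winning unit pays its own bid.
Revenue = 51,600 + 43,510 + 42,850 + 40,320 + 38,740 + 36,465 + 36,080 + 29,875 + 28,940 = $348,380.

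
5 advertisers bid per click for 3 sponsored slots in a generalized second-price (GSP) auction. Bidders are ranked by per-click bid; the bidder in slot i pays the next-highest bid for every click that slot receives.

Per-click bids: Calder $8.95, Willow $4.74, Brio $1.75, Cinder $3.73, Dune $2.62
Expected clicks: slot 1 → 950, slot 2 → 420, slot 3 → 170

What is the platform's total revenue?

Total revenue: $6515.00

Sorting advertisers: $8.95 (Calder) > $4.74 (Willow) > $3.73 (Cinder) > $2.62 (Dune) > …
Slot 1: Calder pays $4.74 × 950 = $4503.00
Slot 2: Willow pays $3.73 × 420 = $1566.60
Slot 3: Cinder pays $2.62 × 170 = $445.40
Total = $6515.00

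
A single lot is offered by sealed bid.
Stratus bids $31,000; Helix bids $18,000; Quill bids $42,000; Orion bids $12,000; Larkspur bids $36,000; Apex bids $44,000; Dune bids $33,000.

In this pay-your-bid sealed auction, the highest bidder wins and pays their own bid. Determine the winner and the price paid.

Apex pays $44,000

Rule: the highest bidder wins and pays their own bid.
Bids ranked: 44,000 (Apex) > 42,000 (Quill) > 36,000 (Larkspur) > 33,000 (Dune) > 31,000 (Stratus) > 18,000 (Helix) > …
Apex has the highest bid and pays exactly that: $44,000.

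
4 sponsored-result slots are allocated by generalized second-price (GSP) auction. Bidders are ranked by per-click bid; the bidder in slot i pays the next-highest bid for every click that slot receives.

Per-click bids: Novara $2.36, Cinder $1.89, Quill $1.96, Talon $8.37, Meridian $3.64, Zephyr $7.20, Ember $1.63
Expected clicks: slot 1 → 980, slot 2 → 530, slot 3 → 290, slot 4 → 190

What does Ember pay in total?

Ember pays $0.00

Per-click bids in order: $8.37 (Talon) > $7.20 (Zephyr) > $3.64 (Meridian) > $2.36 (Novara) > $1.96 (Quill) > …
Ember ranks below slot 4 → no slot, pays nothing.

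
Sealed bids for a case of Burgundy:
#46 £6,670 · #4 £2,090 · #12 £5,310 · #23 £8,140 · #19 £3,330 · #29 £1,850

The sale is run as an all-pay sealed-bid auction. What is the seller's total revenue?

Bids in order: 8,140 (#23) > 6,670 (#46) > 5,310 (#12) > 3,330 (#19) > 2,090 (#4) > 1,850 (#29)
#23 wins with the top bid; all bids are sunk regardless.
Every bidder forfeits their bid regardless of winning.
Revenue = 6,670 + 2,090 + 5,310 + 8,140 + 3,330 + 1,850 = £27,390.

Total revenue: £27,390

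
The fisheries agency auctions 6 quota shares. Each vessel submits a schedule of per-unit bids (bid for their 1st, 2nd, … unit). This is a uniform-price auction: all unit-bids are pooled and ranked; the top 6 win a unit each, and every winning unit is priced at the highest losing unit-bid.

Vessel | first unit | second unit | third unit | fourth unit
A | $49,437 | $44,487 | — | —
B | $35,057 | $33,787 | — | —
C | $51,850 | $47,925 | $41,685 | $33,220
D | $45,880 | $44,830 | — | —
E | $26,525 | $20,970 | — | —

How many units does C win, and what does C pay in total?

C: 2 units, pays $83,370

All unit-bids, highest first — top 6: 51,850 (C-1), 49,437 (A-1), 47,925 (C-2), 45,880 (D-1), 44,830 (D-2), 44,487 (A-2)
First bid not allocated: $41,685.
C wins 2 unit(s) at $41,685 each.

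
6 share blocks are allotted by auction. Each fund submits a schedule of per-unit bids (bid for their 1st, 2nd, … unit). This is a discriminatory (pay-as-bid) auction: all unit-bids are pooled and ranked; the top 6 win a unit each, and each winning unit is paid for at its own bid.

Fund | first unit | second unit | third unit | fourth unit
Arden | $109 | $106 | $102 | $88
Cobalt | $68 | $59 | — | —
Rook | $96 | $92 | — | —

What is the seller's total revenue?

Pooled unit-bids ranked (top 6): 109 (Arden-1), 106 (Arden-2), 102 (Arden-3), 96 (Rook-1), 92 (Rook-2), 88 (Arden-4)
Next rejected bid: $68 (not a price — pay-as-bid).
Each winning unit pays its own bid.
Revenue = 109 + 106 + 102 + 96 + 92 + 88 = $593.

Total revenue: $593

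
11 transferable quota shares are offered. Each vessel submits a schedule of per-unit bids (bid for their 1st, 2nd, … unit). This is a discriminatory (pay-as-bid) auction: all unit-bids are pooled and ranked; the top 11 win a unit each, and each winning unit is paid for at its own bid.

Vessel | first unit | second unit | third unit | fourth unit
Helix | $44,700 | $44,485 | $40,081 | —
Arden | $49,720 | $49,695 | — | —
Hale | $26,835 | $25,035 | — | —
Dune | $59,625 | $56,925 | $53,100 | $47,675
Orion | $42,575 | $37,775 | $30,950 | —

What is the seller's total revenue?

Total revenue: $526,356

Merging the schedules and taking the best 11: 59,625 (Dune-1), 56,925 (Dune-2), 53,100 (Dune-3), 49,720 (Arden-1), 49,695 (Arden-2), 47,675 (Dune-4), 44,700 (Helix-1), 44,485 (Helix-2), 42,575 (Orion-1), 40,081 (Helix-3), 37,775 (Orion-2)
Next rejected bid: $30,950 (not a price — pay-as-bid).
Each winning unit pays its own bid.
Revenue = 59,625 + 56,925 + 53,100 + 49,720 + 49,695 + 47,675 + 44,700 + 44,485 + 42,575 + 40,081 + 37,775 = $526,356.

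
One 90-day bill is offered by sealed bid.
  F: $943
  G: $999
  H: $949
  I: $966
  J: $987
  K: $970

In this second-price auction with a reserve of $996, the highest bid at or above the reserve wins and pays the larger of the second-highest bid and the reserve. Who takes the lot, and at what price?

Bids in order: 999 (G) > 987 (J) > 970 (K) > 966 (I) > 949 (H) > 943 (F)
G has the top bid at or above the reserve ($999).
max(second-highest $987, reserve $996) = $996.

G pays $996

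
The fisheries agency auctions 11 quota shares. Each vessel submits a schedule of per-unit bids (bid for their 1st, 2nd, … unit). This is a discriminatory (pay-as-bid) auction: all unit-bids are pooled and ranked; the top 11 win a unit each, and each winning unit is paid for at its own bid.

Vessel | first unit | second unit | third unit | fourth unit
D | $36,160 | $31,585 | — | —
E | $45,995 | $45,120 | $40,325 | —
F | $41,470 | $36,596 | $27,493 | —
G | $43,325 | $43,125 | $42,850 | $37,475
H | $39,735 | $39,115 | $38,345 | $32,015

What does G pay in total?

Pooled unit-bids ranked (top 11): 45,995 (E-1), 45,120 (E-2), 43,325 (G-1), 43,125 (G-2), 42,850 (G-3), 41,470 (F-1), 40,325 (E-3), 39,735 (H-1), 39,115 (H-2), 38,345 (H-3), 37,475 (G-4)
Next rejected bid: $36,596 (not a price — pay-as-bid).
G's winning unit-bids: 43,325 + 43,125 + 42,850 + 37,475 = $166,775.

G pays $166,775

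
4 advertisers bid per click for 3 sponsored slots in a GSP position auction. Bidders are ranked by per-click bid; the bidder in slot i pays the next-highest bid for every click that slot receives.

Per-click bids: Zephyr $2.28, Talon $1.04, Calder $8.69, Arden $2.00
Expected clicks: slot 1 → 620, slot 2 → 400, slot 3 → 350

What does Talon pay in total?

Talon pays $0.00

Per-click bids in order: $8.69 (Calder) > $2.28 (Zephyr) > $2.00 (Arden) > $1.04 (Talon)
Talon ranks below slot 3 → no slot, pays nothing.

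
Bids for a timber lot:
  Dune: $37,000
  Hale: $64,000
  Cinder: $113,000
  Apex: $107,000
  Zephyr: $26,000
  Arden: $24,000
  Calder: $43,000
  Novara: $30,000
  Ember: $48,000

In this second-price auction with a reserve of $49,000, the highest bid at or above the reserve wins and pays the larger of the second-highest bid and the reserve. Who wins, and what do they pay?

Cinder pays $107,000

Bids in order: 113,000 (Cinder) > 107,000 (Apex) > 64,000 (Hale) > 48,000 (Ember) > 43,000 (Calder) > 37,000 (Dune) > …
Cinder has the top bid at or above the reserve ($113,000).
max(second-highest $107,000, reserve $49,000) = $107,000; the reserve does not bind.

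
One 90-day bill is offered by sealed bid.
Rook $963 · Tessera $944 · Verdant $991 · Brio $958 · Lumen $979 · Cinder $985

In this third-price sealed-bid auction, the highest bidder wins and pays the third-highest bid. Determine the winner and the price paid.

Verdant pays $979

Bids in order: 991 (Verdant) > 985 (Cinder) > 979 (Lumen) > 963 (Rook) > 958 (Brio) > 944 (Tessera)
Verdant is highest; pays the third-highest bid, $979.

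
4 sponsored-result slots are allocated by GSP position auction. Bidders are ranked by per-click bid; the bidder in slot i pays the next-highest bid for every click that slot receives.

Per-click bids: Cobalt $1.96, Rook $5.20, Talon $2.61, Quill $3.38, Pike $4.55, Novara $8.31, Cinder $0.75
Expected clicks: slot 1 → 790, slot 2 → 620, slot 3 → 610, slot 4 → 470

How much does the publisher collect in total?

Per-click bids in order: $8.31 (Novara) > $5.20 (Rook) > $4.55 (Pike) > $3.38 (Quill) > $2.61 (Talon) > …
Slot 1: Novara pays $5.20 × 790 = $4108.00
Slot 2: Rook pays $4.55 × 620 = $2821.00
Slot 3: Pike pays $3.38 × 610 = $2061.80
Slot 4: Quill pays $2.61 × 470 = $1226.70
Total = $10217.50

Total revenue: $10217.50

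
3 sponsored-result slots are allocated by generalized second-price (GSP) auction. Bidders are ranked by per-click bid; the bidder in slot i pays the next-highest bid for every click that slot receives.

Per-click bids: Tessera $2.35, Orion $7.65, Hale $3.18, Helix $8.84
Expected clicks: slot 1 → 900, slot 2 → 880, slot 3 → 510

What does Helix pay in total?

Per-click bids in order: $8.84 (Helix) > $7.65 (Orion) > $3.18 (Hale) > $2.35 (Tessera)
Helix holds slot 1 → pays next bid $7.65 × 900 clicks = $6885.00.

Helix pays $6885.00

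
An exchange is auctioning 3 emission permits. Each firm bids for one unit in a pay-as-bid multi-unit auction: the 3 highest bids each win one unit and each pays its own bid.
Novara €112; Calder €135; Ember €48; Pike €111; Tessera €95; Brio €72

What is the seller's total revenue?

Total revenue: €358

Sorting: 135 (Calder), 112 (Novara), 111 (Pike), 95 (Tessera), 72 (Brio), …
The 3 highest are Calder, Novara, Pike.
Total revenue = 135 + 112 + 111 = €358.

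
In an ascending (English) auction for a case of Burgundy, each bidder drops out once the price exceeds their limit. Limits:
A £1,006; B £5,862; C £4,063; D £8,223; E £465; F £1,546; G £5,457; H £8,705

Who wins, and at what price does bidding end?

Sorting limits: 8,705 (H) > 8,223 (D) > 5,862 (B) > 5,457 (G) > 4,063 (C) > 1,546 (F) > …
Bidding ends when D exits at £8,223; H takes it.

H wins at £8,223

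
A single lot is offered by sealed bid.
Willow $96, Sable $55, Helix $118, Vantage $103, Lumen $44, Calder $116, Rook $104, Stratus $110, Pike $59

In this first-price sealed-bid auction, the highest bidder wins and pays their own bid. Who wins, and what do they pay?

Sorting bids: 118 (Helix) > 116 (Calder) > 110 (Stratus) > 104 (Rook) > 103 (Vantage) > 96 (Willow) > …
Helix is highest → pays own bid, $118.

Helix pays $118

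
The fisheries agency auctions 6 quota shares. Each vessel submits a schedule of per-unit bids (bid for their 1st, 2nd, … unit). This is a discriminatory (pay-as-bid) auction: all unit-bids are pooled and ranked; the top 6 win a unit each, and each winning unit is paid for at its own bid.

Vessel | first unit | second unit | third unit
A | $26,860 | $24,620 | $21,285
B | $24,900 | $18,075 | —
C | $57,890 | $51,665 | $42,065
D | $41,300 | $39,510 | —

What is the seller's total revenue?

Merging the schedules and taking the best 6: 57,890 (C-1), 51,665 (C-2), 42,065 (C-3), 41,300 (D-1), 39,510 (D-2), 26,860 (A-1)
Next rejected bid: $24,900 (not a price — pay-as-bid).
Each winning unit pays its own bid.
Revenue = 57,890 + 51,665 + 42,065 + 41,300 + 39,510 + 26,860 = $259,290.

Total revenue: $259,290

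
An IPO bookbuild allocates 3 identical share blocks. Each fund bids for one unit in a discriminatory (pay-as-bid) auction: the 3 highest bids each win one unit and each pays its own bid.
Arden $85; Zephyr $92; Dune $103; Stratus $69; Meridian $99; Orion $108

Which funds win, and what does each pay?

Ordering the bids: 108 (Orion), 103 (Dune), 99 (Meridian), 92 (Zephyr), 85 (Arden), …
Top 3: Orion, Dune, Meridian.
Each winner pays its own bid: Orion $108, Dune $103, Meridian $99.

Orion $108, Dune $103, Meridian $99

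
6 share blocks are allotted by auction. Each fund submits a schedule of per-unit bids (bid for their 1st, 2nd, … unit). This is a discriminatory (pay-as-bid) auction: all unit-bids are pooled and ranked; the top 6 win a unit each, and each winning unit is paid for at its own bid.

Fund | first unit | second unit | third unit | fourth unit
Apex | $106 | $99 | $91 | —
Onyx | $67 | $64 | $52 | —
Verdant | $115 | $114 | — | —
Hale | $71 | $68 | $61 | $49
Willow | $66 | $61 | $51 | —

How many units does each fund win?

Apex 3, Hale 1, Verdant 2

Pooled unit-bids ranked (top 6): 115 (Verdant-1), 114 (Verdant-2), 106 (Apex-1), 99 (Apex-2), 91 (Apex-3), 71 (Hale-1)
Next rejected bid: $68 (not a price — pay-as-bid).
Allocation: Apex 3, Hale 1, Verdant 2.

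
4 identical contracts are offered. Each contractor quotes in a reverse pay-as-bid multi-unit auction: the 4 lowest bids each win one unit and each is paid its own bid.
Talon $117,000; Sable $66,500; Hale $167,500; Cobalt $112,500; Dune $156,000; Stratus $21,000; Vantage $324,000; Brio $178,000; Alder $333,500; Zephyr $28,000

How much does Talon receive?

Bids ranked low→high: 21,000 (Stratus), 28,000 (Zephyr), 66,500 (Sable), 112,500 (Cobalt), 117,000 (Talon), 156,000 (Dune), …
Winners (4 units): Stratus, Zephyr, Sable, Cobalt.
Talon does not win → $0.

Talon is paid $0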